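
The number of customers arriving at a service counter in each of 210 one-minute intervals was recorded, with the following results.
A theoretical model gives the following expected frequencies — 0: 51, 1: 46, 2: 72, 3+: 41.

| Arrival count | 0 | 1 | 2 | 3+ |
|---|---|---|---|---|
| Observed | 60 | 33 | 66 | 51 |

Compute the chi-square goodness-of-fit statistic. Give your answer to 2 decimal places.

8.20

cat         O        E   (O−E)²/E
0          60       51      1.588
1          33       46      3.674
2          66       72      0.500
3+         51       41      2.439
Sum = 8.20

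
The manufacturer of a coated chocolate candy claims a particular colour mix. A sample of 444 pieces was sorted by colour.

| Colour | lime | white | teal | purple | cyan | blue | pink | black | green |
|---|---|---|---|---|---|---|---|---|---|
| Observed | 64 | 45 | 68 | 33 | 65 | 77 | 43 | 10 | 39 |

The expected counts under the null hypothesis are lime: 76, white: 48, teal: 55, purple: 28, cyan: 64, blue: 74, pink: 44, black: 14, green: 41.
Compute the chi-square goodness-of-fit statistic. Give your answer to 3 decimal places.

χ² = (64−76)²/76 + (45−48)²/48 + (68−55)²/55 + (33−28)²/28 + (65−64)²/64 + (77−74)²/74 + (43−44)²/44 + (10−14)²/14 + (39−41)²/41
   = 1.8947 + 0.1875 + 3.0727 + 0.8929 + 0.0156 + 0.1216 + 0.0227 + 1.1429 + 0.0976
Sum = 7.448

7.448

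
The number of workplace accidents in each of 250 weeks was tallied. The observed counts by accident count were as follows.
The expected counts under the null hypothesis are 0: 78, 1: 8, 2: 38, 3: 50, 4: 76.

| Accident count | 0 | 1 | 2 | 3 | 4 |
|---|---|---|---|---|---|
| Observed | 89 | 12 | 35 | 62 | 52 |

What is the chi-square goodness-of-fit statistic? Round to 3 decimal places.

χ² = (89−78)²/78 + (12−8)²/8 + (35−38)²/38 + (62−50)²/50 + (52−76)²/76
   = 1.5513 + 2.0000 + 0.2368 + 2.8800 + 7.5789
Sum = 14.247

14.247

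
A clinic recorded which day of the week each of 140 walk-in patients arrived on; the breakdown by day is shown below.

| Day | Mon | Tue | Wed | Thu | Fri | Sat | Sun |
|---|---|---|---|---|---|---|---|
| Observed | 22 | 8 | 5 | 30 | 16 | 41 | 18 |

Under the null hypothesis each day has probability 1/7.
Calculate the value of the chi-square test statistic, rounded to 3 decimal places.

46.700

Expected count for each of the 7 categories: 140/7 = 20.
χ² = (22−20)²/20 + (8−20)²/20 + (5−20)²/20 + (30−20)²/20 + (16−20)²/20 + (41−20)²/20 + (18−20)²/20
   = 0.2000 + 7.2000 + 11.2500 + 5.0000 + 0.8000 + 22.0500 + 0.2000
Sum = 46.700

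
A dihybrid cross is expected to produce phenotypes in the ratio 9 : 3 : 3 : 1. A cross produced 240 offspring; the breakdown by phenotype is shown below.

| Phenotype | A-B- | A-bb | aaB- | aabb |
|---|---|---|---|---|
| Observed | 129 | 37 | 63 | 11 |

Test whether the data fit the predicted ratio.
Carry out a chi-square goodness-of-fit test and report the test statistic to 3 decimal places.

9.956

Ratio total = 16. Expected counts: 240×9/16 = 135, 240×3/16 = 45, 240×3/16 = 45, 240×1/16 = 15.
A-B-: (129 − 135)²/135 = 36/135 = 0.2667
A-bb: (37 − 45)²/45 = 64/45 = 1.4222
aaB-: (63 − 45)²/45 = 324/45 = 7.2000
aabb: (11 − 15)²/15 = 16/15 = 1.0667
Sum = 9.956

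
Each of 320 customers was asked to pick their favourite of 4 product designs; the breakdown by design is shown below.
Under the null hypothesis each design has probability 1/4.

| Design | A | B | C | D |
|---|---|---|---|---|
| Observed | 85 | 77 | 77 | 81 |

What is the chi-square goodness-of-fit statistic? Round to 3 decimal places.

0.550

Under H₀ each category has probability 1/4, so each expected count is 320/4 = 80.
χ² = (85−80)²/80 + (77−80)²/80 + (77−80)²/80 + (81−80)²/80
   = 0.3125 + 0.1125 + 0.1125 + 0.0125
Sum = 0.550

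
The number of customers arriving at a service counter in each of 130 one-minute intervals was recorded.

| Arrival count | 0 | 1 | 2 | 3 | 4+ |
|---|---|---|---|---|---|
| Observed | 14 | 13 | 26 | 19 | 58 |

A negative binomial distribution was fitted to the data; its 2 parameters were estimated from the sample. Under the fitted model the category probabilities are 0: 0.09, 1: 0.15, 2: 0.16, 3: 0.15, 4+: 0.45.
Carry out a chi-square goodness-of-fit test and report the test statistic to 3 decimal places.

3.936

Expected counts E_i = n·p_i: 130×0.09 = 11.7, 130×0.15 = 19.5, 130×0.16 = 20.8, 130×0.15 = 19.5, 130×0.45 = 58.5.
χ² = (14−11.7)²/11.7 + (13−19.5)²/19.5 + (26−20.8)²/20.8 + (19−19.5)²/19.5 + (58−58.5)²/58.5
   = 0.4521 + 2.1667 + 1.3000 + 0.0128 + 0.0043
Sum = 3.936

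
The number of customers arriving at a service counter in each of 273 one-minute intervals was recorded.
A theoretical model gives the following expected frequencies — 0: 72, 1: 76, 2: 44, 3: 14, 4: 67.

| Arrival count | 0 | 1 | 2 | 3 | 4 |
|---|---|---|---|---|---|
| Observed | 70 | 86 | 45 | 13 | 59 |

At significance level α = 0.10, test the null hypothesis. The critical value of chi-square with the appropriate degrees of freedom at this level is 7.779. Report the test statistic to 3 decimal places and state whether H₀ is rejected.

2.421; do not reject

cat         O        E   (O−E)²/E
0          70       72     0.0556
1          86       76     1.3158
2          45       44     0.0227
3          13       14     0.0714
4          59       67     0.9552
Sum = 2.421
df = 4. Since 2.421 < 7.779, we do not reject H₀.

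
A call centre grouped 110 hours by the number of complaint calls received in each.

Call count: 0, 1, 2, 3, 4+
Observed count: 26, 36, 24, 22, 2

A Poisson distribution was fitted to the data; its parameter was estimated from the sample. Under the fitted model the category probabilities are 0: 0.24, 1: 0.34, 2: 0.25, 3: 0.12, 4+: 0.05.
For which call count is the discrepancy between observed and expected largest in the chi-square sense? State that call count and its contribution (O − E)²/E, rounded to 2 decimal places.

Expected counts E_i = n·p_i: 110×0.24 = 26.4, 110×0.34 = 37.4, 110×0.25 = 27.5, 110×0.12 = 13.2, 110×0.05 = 5.5.
cat         O        E   (O−E)²/E
0          26     26.4      0.006
1          36     37.4      0.052
2          24     27.5      0.445
3          22     13.2      5.867
4+          2      5.5      2.227
The largest term is for 3: 5.87.

3, 5.87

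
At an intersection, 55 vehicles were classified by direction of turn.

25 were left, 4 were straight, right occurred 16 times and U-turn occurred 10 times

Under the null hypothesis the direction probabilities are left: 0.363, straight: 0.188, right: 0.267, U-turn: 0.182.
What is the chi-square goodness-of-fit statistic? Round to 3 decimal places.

5.275

Expected counts E_i = n·p_i: 55×0.363 = 19.965, 55×0.188 = 10.34, 55×0.267 = 14.685, 55×0.182 = 10.01.
cat           O        E   (O−E)²/E
left         25   19.965     1.2698
straight      4    10.34     3.8874
right        16   14.685     0.1178
U-turn       10    10.01     0.0000
Sum = 5.275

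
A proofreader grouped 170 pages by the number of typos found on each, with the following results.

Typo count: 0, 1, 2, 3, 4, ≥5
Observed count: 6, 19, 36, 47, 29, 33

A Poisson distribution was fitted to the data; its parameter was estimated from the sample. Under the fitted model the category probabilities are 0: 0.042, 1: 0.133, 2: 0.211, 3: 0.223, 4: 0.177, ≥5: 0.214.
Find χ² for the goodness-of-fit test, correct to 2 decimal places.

3.29

Expected counts E_i = n·p_i: 170×0.042 = 7.14, 170×0.133 = 22.61, 170×0.211 = 35.87, 170×0.223 = 37.91, 170×0.177 = 30.09, 170×0.214 = 36.38.
χ² = (6−7.14)²/7.14 + (19−22.61)²/22.61 + (36−35.87)²/35.87 + (47−37.91)²/37.91 + (29−30.09)²/30.09 + (33−36.38)²/36.38
   = 0.182 + 0.576 + 0.000 + 2.180 + 0.039 + 0.314
Sum = 3.29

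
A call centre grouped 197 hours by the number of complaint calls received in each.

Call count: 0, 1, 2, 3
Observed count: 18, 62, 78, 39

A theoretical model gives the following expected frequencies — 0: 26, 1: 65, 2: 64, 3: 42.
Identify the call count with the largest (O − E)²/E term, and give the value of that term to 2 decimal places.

0: (18 − 26)²/26 = 64/26 = 2.462
1: (62 − 65)²/65 = 9/65 = 0.138
2: (78 − 64)²/64 = 196/64 = 3.063
3: (39 − 42)²/42 = 9/42 = 0.214
The largest term is for 2: 3.06.

2, 3.06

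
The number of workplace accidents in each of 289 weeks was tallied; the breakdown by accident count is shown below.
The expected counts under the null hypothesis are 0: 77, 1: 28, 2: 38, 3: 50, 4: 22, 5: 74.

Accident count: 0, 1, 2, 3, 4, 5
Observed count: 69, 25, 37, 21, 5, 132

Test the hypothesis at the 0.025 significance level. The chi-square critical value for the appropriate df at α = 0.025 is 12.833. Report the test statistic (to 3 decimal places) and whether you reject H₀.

76.595; reject

χ² = (69−77)²/77 + (25−28)²/28 + (37−38)²/38 + (21−50)²/50 + (5−22)²/22 + (132−74)²/74
   = 0.8312 + 0.3214 + 0.0263 + 16.8200 + 13.1364 + 45.4595
Sum = 76.595
df = 5. Since 76.595 > 12.833, we reject H₀.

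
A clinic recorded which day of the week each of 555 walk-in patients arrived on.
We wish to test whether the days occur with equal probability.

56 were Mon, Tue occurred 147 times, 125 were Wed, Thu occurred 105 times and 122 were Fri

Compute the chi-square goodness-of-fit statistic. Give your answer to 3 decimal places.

Under H₀ each category has probability 1/5, so each expected count is 555/5 = 111.
Mon: (56 − 111)²/111 = 3025/111 = 27.2523
Tue: (147 − 111)²/111 = 1296/111 = 11.6757
Wed: (125 − 111)²/111 = 196/111 = 1.7658
Thu: (105 − 111)²/111 = 36/111 = 0.3243
Fri: (122 − 111)²/111 = 121/111 = 1.0901
Sum = 42.108

42.108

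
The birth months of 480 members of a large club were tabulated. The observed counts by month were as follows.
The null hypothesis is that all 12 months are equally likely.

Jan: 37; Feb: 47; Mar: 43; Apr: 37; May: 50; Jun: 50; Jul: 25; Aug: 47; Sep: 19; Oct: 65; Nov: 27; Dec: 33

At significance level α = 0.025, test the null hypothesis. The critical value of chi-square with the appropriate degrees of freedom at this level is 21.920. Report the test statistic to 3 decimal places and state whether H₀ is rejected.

Expected count for each of the 12 categories: 480/12 = 40.
cat         O        E   (O−E)²/E
Jan        37       40     0.2250
Feb        47       40     1.2250
Mar        43       40     0.2250
Apr        37       40     0.2250
May        50       40     2.5000
Jun        50       40     2.5000
Jul        25       40     5.6250
Aug        47       40     1.2250
Sep        19       40    11.0250
Oct        65       40    15.6250
Nov        27       40     4.2250
Dec        33       40     1.2250
Sum = 45.850
df = 11. Since 45.850 > 21.920, we reject H₀.

45.850; reject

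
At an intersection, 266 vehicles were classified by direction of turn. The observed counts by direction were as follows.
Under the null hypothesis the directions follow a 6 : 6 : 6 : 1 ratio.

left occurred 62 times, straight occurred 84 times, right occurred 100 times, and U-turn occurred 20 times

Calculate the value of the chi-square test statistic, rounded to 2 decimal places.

11.38

Ratio total = 19. Expected counts: 266×6/19 = 84, 266×6/19 = 84, 266×6/19 = 84, 266×1/19 = 14.
cat           O        E   (O−E)²/E
left         62       84      5.762
straight     84       84      0.000
right       100       84      3.048
U-turn       20       14      2.571
Sum = 11.38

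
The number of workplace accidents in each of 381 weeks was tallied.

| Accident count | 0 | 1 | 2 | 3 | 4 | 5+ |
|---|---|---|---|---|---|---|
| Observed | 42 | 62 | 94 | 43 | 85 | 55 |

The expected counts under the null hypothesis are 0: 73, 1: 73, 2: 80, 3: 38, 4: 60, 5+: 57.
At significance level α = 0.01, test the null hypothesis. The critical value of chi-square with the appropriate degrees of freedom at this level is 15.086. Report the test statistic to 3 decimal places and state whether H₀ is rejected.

χ² = (42−73)²/73 + (62−73)²/73 + (94−80)²/80 + (43−38)²/38 + (85−60)²/60 + (55−57)²/57
   = 13.1644 + 1.6575 + 2.4500 + 0.6579 + 10.4167 + 0.0702
Sum = 28.417
df = 5. Since 28.417 > 15.086, we reject H₀.

28.417; reject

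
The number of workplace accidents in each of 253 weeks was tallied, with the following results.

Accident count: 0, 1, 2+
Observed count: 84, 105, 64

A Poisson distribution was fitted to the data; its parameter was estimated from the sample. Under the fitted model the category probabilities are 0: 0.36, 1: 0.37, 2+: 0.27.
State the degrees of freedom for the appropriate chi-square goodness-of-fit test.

1

There are k = 3 categories and 1 parameter estimated from the data, so df = 3 − 1 − 1 = 1.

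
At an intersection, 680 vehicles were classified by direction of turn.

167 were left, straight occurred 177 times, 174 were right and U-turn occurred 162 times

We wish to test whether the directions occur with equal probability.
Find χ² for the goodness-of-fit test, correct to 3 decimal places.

0.812

Under H₀ each category has probability 1/4, so each expected count is 680/4 = 170.
cat           O        E   (O−E)²/E
left        167      170     0.0529
straight    177      170     0.2882
right       174      170     0.0941
U-turn      162      170     0.3765
Sum = 0.812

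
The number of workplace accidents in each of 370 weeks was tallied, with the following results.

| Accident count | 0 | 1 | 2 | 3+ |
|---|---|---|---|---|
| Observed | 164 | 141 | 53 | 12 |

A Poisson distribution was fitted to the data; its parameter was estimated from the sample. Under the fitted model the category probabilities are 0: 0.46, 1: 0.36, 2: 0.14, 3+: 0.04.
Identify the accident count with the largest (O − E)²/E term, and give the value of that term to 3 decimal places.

3+, 0.530

Expected counts E_i = n·p_i: 370×0.46 = 170.2, 370×0.36 = 133.2, 370×0.14 = 51.8, 370×0.04 = 14.8.
0: (164 − 170.2)²/170.2 = 38.44/170.2 = 0.2259
1: (141 − 133.2)²/133.2 = 60.84/133.2 = 0.4568
2: (53 − 51.8)²/51.8 = 1.44/51.8 = 0.0278
3+: (12 − 14.8)²/14.8 = 7.84/14.8 = 0.5297
The largest term is for 3+: 0.530.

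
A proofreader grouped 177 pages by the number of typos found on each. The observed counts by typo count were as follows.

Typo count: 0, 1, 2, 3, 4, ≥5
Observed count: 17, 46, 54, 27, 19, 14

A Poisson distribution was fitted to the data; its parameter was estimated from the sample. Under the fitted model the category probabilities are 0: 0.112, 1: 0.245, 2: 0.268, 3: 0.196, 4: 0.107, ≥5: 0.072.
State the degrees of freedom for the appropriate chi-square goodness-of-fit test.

4

There are k = 6 categories and 1 parameter estimated from the data, so df = 6 − 1 − 1 = 4.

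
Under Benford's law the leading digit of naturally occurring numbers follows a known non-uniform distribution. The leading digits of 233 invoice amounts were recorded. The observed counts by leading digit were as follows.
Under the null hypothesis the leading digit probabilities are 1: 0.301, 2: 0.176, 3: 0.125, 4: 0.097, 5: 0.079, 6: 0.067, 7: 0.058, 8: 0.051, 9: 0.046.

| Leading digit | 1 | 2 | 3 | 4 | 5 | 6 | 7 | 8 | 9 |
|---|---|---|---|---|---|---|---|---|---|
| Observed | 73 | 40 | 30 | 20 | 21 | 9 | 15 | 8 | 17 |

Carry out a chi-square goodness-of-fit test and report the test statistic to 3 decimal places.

Expected counts E_i = n·p_i: 233×0.301 = 70.133, 233×0.176 = 41.008, 233×0.125 = 29.125, 233×0.097 = 22.601, 233×0.079 = 18.407, 233×0.067 = 15.611, 233×0.058 = 13.514, 233×0.051 = 11.883, 233×0.046 = 10.718.
1: (73 − 70.133)²/70.133 = 8.219689/70.133 = 0.1172
2: (40 − 41.008)²/41.008 = 1.016064/41.008 = 0.0248
3: (30 − 29.125)²/29.125 = 0.765625/29.125 = 0.0263
4: (20 − 22.601)²/22.601 = 6.765201/22.601 = 0.2993
5: (21 − 18.407)²/18.407 = 6.723649/18.407 = 0.3653
6: (9 − 15.611)²/15.611 = 43.705321/15.611 = 2.7996
7: (15 − 13.514)²/13.514 = 2.208196/13.514 = 0.1634
8: (8 − 11.883)²/11.883 = 15.077689/11.883 = 1.2688
9: (17 − 10.718)²/10.718 = 39.463524/10.718 = 3.6820
Sum = 8.747

8.747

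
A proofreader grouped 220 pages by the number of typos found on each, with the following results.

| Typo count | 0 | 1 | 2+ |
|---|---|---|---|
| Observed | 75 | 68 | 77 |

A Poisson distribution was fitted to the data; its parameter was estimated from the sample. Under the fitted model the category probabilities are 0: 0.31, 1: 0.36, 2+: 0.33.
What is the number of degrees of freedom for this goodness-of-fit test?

There are k = 3 categories and 1 parameter estimated from the data, so df = 3 − 1 − 1 = 1.

1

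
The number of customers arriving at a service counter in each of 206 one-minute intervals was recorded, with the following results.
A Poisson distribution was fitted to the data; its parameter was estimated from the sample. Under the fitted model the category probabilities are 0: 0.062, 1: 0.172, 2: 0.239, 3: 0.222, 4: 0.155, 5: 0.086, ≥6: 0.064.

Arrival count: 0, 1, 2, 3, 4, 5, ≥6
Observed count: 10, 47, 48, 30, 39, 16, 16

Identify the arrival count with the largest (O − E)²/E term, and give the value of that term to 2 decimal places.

3, 5.41

Expected counts E_i = n·p_i: 206×0.062 = 12.772, 206×0.172 = 35.432, 206×0.239 = 49.234, 206×0.222 = 45.732, 206×0.155 = 31.93, 206×0.086 = 17.716, 206×0.064 = 13.184.
0: (10 − 12.772)²/12.772 = 7.683984/12.772 = 0.602
1: (47 − 35.432)²/35.432 = 133.818624/35.432 = 3.777
2: (48 − 49.234)²/49.234 = 1.522756/49.234 = 0.031
3: (30 − 45.732)²/45.732 = 247.495824/45.732 = 5.412
4: (39 − 31.93)²/31.93 = 49.9849/31.93 = 1.565
5: (16 − 17.716)²/17.716 = 2.944656/17.716 = 0.166
≥6: (16 − 13.184)²/13.184 = 7.929856/13.184 = 0.601
The largest term is for 3: 5.41.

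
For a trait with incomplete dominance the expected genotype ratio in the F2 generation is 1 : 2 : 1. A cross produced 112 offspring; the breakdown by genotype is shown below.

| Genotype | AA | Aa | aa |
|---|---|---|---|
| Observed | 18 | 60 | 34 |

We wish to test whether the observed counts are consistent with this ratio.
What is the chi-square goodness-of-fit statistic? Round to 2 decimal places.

5.14

Ratio total = 4. Expected counts: 112×1/4 = 28, 112×2/4 = 56, 112×1/4 = 28.
χ² = (18−28)²/28 + (60−56)²/56 + (34−28)²/28
   = 3.571 + 0.286 + 1.286
Sum = 5.14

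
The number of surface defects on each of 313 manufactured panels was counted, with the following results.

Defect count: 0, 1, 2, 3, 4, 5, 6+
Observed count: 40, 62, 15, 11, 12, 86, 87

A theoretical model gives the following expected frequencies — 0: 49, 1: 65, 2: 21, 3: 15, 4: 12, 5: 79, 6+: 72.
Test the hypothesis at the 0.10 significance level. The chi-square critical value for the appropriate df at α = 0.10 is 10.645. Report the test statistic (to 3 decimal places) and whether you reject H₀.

8.318; do not reject

0: (40 − 49)²/49 = 81/49 = 1.6531
1: (62 − 65)²/65 = 9/65 = 0.1385
2: (15 − 21)²/21 = 36/21 = 1.7143
3: (11 − 15)²/15 = 16/15 = 1.0667
4: (12 − 12)²/12 = 0/12 = 0.0000
5: (86 − 79)²/79 = 49/79 = 0.6203
6+: (87 − 72)²/72 = 225/72 = 3.1250
Sum = 8.318
df = 6. Since 8.318 < 10.645, we do not reject H₀.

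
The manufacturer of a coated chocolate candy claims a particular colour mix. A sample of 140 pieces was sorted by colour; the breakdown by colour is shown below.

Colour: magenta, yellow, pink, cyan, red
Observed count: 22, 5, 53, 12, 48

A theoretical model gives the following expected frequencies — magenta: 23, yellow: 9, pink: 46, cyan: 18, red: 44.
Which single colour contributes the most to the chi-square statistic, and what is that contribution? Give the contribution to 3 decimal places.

χ² = (22−23)²/23 + (5−9)²/9 + (53−46)²/46 + (12−18)²/18 + (48−44)²/44
   = 0.0435 + 1.7778 + 1.0652 + 2.0000 + 0.3636
The largest term is for cyan: 2.000.

cyan, 2.000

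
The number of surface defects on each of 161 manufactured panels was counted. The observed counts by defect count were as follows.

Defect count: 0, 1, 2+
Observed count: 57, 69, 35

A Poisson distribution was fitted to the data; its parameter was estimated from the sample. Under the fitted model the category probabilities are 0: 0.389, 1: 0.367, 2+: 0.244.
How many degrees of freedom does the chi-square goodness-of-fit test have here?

1

There are k = 3 categories and 1 parameter estimated from the data, so df = 3 − 1 − 1 = 1.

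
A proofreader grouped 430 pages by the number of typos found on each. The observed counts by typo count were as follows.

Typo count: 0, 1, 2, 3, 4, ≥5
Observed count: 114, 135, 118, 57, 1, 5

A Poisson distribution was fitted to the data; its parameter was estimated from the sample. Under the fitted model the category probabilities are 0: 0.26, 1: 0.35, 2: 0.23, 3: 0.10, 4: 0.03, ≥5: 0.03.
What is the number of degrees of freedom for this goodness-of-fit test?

There are k = 6 categories and 1 parameter estimated from the data, so df = 6 − 1 − 1 = 4.

4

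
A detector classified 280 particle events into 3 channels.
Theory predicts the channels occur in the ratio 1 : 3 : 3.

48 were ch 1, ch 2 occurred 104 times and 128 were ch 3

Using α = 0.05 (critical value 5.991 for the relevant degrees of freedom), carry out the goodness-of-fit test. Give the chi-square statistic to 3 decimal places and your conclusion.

4.267; do not reject

Ratio total = 7. Expected counts: 280×1/7 = 40, 280×3/7 = 120, 280×3/7 = 120.
cat         O        E   (O−E)²/E
ch 1       48       40     1.6000
ch 2      104      120     2.1333
ch 3      128      120     0.5333
Sum = 4.267
df = 2. Since 4.267 < 5.991, we do not reject H₀.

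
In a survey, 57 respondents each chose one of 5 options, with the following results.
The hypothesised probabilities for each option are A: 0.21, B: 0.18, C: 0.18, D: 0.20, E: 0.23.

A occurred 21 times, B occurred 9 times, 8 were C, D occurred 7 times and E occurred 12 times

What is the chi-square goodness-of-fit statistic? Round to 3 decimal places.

9.257

Expected counts E_i = n·p_i: 57×0.21 = 11.97, 57×0.18 = 10.26, 57×0.18 = 10.26, 57×0.20 = 11.4, 57×0.23 = 13.11.
χ² = (21−11.97)²/11.97 + (9−10.26)²/10.26 + (8−10.26)²/10.26 + (7−11.4)²/11.4 + (12−13.11)²/13.11
   = 6.8121 + 0.1547 + 0.4978 + 1.6982 + 0.0940
Sum = 9.257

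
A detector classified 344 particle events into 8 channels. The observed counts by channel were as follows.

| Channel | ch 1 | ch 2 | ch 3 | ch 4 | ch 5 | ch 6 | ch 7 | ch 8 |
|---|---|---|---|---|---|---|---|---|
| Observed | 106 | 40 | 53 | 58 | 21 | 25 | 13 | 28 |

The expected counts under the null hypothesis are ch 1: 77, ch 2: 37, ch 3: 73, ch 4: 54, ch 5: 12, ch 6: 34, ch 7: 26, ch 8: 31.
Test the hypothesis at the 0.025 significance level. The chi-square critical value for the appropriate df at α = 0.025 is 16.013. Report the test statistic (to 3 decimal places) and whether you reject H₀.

32.864; reject

χ² = (106−77)²/77 + (40−37)²/37 + (53−73)²/73 + (58−54)²/54 + (21−12)²/12 + (25−34)²/34 + (13−26)²/26 + (28−31)²/31
   = 10.9221 + 0.2432 + 5.4795 + 0.2963 + 6.7500 + 2.3824 + 6.5000 + 0.2903
Sum = 32.864
df = 7. Since 32.864 > 16.013, we reject H₀.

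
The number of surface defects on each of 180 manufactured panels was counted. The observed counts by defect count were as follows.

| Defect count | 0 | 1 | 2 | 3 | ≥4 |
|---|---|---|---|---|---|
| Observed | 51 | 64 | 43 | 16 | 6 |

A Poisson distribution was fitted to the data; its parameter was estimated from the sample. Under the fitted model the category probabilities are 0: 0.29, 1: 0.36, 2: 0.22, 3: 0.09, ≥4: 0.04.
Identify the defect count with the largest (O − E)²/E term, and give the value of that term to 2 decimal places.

Expected counts E_i = n·p_i: 180×0.29 = 52.2, 180×0.36 = 64.8, 180×0.22 = 39.6, 180×0.09 = 16.2, 180×0.04 = 7.2.
cat         O        E   (O−E)²/E
0          51     52.2      0.028
1          64     64.8      0.010
2          43     39.6      0.292
3          16     16.2      0.002
≥4          6      7.2      0.200
The largest term is for 2: 0.29.

2, 0.29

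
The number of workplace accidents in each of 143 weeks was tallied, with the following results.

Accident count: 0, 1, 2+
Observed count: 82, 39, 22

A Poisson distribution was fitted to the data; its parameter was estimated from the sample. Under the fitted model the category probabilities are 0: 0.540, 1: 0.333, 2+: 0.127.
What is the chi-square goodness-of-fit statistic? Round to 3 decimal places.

2.667

Expected counts E_i = n·p_i: 143×0.540 = 77.22, 143×0.333 = 47.619, 143×0.127 = 18.161.
0: (82 − 77.22)²/77.22 = 22.8484/77.22 = 0.2959
1: (39 − 47.619)²/47.619 = 74.287161/47.619 = 1.5600
2+: (22 − 18.161)²/18.161 = 14.737921/18.161 = 0.8115
Sum = 2.667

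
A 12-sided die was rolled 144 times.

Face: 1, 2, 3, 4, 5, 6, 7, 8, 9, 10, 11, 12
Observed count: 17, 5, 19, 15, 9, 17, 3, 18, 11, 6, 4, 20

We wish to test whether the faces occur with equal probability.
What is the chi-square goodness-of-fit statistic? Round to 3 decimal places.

37.333

Expected count for each of the 12 categories: 144/12 = 12.
χ² = (17−12)²/12 + (5−12)²/12 + (19−12)²/12 + (15−12)²/12 + (9−12)²/12 + (17−12)²/12 + (3−12)²/12 + (18−12)²/12 + (11−12)²/12 + (6−12)²/12 + (4−12)²/12 + (20−12)²/12
   = 2.0833 + 4.0833 + 4.0833 + 0.7500 + 0.7500 + 2.0833 + 6.7500 + 3.0000 + 0.0833 + 3.0000 + 5.3333 + 5.3333
Sum = 37.333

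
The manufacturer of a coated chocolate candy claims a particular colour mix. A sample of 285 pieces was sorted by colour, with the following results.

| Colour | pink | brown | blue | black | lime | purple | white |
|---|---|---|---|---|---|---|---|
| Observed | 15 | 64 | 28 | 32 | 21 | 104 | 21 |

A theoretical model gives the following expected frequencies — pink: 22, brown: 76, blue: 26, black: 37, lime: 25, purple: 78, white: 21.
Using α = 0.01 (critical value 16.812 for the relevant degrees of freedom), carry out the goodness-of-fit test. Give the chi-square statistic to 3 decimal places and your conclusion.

14.258; do not reject

cat         O        E   (O−E)²/E
pink       15       22     2.2273
brown      64       76     1.8947
blue       28       26     0.1538
black      32       37     0.6757
lime       21       25     0.6400
purple    104       78     8.6667
white      21       21     0.0000
Sum = 14.258
df = 6. Since 14.258 < 16.812, we do not reject H₀.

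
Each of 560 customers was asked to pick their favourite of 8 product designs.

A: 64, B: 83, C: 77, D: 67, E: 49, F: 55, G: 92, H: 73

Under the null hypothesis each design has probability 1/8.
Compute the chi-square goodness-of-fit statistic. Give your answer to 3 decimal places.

Expected count for each of the 8 categories: 560/8 = 70.
χ² = (64−70)²/70 + (83−70)²/70 + (77−70)²/70 + (67−70)²/70 + (49−70)²/70 + (55−70)²/70 + (92−70)²/70 + (73−70)²/70
   = 0.5143 + 2.4143 + 0.7000 + 0.1286 + 6.3000 + 3.2143 + 6.9143 + 0.1286
Sum = 20.314

20.314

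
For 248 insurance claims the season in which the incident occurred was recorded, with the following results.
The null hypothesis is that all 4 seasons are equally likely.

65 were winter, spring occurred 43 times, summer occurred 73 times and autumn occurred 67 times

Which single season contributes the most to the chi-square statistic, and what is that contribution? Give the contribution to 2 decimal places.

Under H₀ each category has probability 1/4, so each expected count is 248/4 = 62.
χ² = (65−62)²/62 + (43−62)²/62 + (73−62)²/62 + (67−62)²/62
   = 0.145 + 5.823 + 1.952 + 0.403
The largest term is for spring: 5.82.

spring, 5.82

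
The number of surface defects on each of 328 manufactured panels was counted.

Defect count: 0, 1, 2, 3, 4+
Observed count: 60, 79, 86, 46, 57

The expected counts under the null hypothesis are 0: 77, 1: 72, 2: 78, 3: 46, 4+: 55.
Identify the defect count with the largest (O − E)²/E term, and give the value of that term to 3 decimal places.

cat         O        E   (O−E)²/E
0          60       77     3.7532
1          79       72     0.6806
2          86       78     0.8205
3          46       46     0.0000
4+         57       55     0.0727
The largest term is for 0: 3.753.

0, 3.753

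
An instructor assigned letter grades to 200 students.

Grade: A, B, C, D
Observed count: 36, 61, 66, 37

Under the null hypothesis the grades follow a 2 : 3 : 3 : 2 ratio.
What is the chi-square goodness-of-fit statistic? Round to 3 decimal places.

Ratio total = 10. Expected counts: 200×2/10 = 40, 200×3/10 = 60, 200×3/10 = 60, 200×2/10 = 40.
cat         O        E   (O−E)²/E
A          36       40     0.4000
B          61       60     0.0167
C          66       60     0.6000
D          37       40     0.2250
Sum = 1.242

1.242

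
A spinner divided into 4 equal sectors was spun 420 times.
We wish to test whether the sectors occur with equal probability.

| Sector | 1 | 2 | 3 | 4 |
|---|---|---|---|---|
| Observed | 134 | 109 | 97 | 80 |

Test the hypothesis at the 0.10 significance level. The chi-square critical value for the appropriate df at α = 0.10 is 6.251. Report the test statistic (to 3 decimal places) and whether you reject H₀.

Expected count for each of the 4 categories: 420/4 = 105.
1: (134 − 105)²/105 = 841/105 = 8.0095
2: (109 − 105)²/105 = 16/105 = 0.1524
3: (97 − 105)²/105 = 64/105 = 0.6095
4: (80 − 105)²/105 = 625/105 = 5.9524
Sum = 14.724
df = 3. Since 14.724 > 6.251, we reject H₀.

14.724; reject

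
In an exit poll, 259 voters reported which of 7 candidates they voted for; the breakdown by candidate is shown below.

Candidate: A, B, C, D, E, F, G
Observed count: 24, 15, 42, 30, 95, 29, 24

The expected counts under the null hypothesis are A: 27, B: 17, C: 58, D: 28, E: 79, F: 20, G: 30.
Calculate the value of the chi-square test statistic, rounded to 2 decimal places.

13.62

cat         O        E   (O−E)²/E
A          24       27      0.333
B          15       17      0.235
C          42       58      4.414
D          30       28      0.143
E          95       79      3.241
F          29       20      4.050
G          24       30      1.200
Sum = 13.62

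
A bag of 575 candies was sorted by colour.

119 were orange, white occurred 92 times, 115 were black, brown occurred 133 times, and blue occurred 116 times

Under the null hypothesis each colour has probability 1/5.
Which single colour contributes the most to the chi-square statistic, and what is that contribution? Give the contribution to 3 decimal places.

white, 4.600

Under H₀ each category has probability 1/5, so each expected count is 575/5 = 115.
orange: (119 − 115)²/115 = 16/115 = 0.1391
white: (92 − 115)²/115 = 529/115 = 4.6000
black: (115 − 115)²/115 = 0/115 = 0.0000
brown: (133 − 115)²/115 = 324/115 = 2.8174
blue: (116 − 115)²/115 = 1/115 = 0.0087
The largest term is for white: 4.600.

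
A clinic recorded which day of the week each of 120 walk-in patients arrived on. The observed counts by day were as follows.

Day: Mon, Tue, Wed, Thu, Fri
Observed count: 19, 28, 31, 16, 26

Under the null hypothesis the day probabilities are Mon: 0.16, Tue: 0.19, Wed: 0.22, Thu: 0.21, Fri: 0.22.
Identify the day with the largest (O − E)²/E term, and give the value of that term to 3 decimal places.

Thu, 3.359

Expected counts E_i = n·p_i: 120×0.16 = 19.2, 120×0.19 = 22.8, 120×0.22 = 26.4, 120×0.21 = 25.2, 120×0.22 = 26.4.
cat         O        E   (O−E)²/E
Mon        19     19.2     0.0021
Tue        28     22.8     1.1860
Wed        31     26.4     0.8015
Thu        16     25.2     3.3587
Fri        26     26.4     0.0061
The largest term is for Thu: 3.359.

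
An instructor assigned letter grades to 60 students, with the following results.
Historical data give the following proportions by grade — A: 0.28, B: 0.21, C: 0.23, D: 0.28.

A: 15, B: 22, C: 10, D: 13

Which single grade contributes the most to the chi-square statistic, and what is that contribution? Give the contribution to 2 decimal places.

Expected counts E_i = n·p_i: 60×0.28 = 16.8, 60×0.21 = 12.6, 60×0.23 = 13.8, 60×0.28 = 16.8.
cat         O        E   (O−E)²/E
A          15     16.8      0.193
B          22     12.6      7.013
C          10     13.8      1.046
D          13     16.8      0.860
The largest term is for B: 7.01.

B, 7.01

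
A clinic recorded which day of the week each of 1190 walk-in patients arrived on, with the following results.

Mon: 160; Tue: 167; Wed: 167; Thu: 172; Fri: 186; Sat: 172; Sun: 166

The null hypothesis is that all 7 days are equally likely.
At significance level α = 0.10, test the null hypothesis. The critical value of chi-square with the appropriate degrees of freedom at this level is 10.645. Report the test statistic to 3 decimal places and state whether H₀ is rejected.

2.341; do not reject

Under H₀ each category has probability 1/7, so each expected count is 1190/7 = 170.
Mon: (160 − 170)²/170 = 100/170 = 0.5882
Tue: (167 − 170)²/170 = 9/170 = 0.0529
Wed: (167 − 170)²/170 = 9/170 = 0.0529
Thu: (172 − 170)²/170 = 4/170 = 0.0235
Fri: (186 − 170)²/170 = 256/170 = 1.5059
Sat: (172 − 170)²/170 = 4/170 = 0.0235
Sun: (166 − 170)²/170 = 16/170 = 0.0941
Sum = 2.341
df = 6. Since 2.341 < 10.645, we do not reject H₀.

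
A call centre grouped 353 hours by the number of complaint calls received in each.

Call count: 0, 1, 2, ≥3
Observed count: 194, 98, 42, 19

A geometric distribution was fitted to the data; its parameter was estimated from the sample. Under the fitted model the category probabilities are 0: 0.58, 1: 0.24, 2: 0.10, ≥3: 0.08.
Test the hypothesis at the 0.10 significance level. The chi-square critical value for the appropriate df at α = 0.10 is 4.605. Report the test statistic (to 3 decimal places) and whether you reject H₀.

Expected counts E_i = n·p_i: 353×0.58 = 204.74, 353×0.24 = 84.72, 353×0.10 = 35.3, 353×0.08 = 28.24.
cat         O        E   (O−E)²/E
0         194   204.74     0.5634
1          98    84.72     2.0817
2          42     35.3     1.2717
≥3         19    28.24     3.0233
Sum = 6.940
df = 2. Since 6.940 > 4.605, we reject H₀.

6.940; reject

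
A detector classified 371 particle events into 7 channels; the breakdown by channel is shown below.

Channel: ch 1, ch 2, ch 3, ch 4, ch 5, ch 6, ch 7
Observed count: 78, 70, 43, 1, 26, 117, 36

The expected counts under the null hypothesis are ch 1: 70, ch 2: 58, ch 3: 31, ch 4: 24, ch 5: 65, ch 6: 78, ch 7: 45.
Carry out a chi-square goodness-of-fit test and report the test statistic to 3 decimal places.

χ² = (78−70)²/70 + (70−58)²/58 + (43−31)²/31 + (1−24)²/24 + (26−65)²/65 + (117−78)²/78 + (36−45)²/45
   = 0.9143 + 2.4828 + 4.6452 + 22.0417 + 23.4000 + 19.5000 + 1.8000
Sum = 74.784

74.784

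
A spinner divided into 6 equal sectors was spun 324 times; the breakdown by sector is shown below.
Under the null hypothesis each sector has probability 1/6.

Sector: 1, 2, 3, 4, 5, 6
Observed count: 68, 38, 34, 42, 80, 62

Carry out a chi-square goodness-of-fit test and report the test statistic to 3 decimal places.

Under H₀ each category has probability 1/6, so each expected count is 324/6 = 54.
cat         O        E   (O−E)²/E
1          68       54     3.6296
2          38       54     4.7407
3          34       54     7.4074
4          42       54     2.6667
5          80       54    12.5185
6          62       54     1.1852
Sum = 32.148

32.148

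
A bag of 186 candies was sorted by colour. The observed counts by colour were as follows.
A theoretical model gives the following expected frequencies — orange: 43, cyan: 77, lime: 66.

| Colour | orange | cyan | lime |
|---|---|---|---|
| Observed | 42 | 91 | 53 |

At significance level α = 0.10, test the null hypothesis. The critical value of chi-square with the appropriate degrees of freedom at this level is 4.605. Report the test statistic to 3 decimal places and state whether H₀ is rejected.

cat         O        E   (O−E)²/E
orange     42       43     0.0233
cyan       91       77     2.5455
lime       53       66     2.5606
Sum = 5.129
df = 2. Since 5.129 > 4.605, we reject H₀.

5.129; reject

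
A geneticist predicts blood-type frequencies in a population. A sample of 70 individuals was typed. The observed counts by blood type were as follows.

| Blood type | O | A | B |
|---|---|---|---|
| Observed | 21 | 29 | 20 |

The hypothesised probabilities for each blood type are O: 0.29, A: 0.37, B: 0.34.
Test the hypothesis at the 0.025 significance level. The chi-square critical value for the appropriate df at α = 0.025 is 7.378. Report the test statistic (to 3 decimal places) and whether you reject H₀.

1.002; do not reject

Expected counts E_i = n·p_i: 70×0.29 = 20.3, 70×0.37 = 25.9, 70×0.34 = 23.8.
O: (21 − 20.3)²/20.3 = 0.49/20.3 = 0.0241
A: (29 − 25.9)²/25.9 = 9.61/25.9 = 0.3710
B: (20 − 23.8)²/23.8 = 14.44/23.8 = 0.6067
Sum = 1.002
df = 2. Since 1.002 < 7.378, we do not reject H₀.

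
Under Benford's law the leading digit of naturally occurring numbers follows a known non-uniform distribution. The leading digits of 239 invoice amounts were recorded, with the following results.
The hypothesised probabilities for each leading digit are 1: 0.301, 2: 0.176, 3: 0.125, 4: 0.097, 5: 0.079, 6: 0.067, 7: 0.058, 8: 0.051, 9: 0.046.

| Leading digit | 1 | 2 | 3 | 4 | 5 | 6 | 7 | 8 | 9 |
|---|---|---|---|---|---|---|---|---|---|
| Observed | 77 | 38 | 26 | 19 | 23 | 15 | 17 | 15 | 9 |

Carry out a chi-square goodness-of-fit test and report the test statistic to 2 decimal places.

4.69

Expected counts E_i = n·p_i: 239×0.301 = 71.939, 239×0.176 = 42.064, 239×0.125 = 29.875, 239×0.097 = 23.183, 239×0.079 = 18.881, 239×0.067 = 16.013, 239×0.058 = 13.862, 239×0.051 = 12.189, 239×0.046 = 10.994.
cat         O        E   (O−E)²/E
1          77   71.939      0.356
2          38   42.064      0.393
3          26   29.875      0.503
4          19   23.183      0.755
5          23   18.881      0.899
6          15   16.013      0.064
7          17   13.862      0.710
8          15   12.189      0.648
9           9   10.994      0.362
Sum = 4.69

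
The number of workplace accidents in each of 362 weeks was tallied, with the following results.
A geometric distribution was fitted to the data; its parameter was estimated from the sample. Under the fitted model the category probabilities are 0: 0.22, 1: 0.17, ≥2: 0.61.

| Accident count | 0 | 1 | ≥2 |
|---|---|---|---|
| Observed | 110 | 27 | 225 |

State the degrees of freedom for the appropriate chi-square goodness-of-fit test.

1

There are k = 3 categories and 1 parameter estimated from the data, so df = 3 − 1 − 1 = 1.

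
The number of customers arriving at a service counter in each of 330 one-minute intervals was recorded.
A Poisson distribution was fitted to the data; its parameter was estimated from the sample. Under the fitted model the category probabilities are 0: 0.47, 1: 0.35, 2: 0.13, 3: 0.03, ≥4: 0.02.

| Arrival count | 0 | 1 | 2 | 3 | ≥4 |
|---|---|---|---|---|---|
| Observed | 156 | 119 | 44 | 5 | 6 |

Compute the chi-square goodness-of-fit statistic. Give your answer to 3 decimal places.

2.619

Expected counts E_i = n·p_i: 330×0.47 = 155.1, 330×0.35 = 115.5, 330×0.13 = 42.9, 330×0.03 = 9.9, 330×0.02 = 6.6.
cat         O        E   (O−E)²/E
0         156    155.1     0.0052
1         119    115.5     0.1061
2          44     42.9     0.0282
3           5      9.9     2.4253
≥4          6      6.6     0.0545
Sum = 2.619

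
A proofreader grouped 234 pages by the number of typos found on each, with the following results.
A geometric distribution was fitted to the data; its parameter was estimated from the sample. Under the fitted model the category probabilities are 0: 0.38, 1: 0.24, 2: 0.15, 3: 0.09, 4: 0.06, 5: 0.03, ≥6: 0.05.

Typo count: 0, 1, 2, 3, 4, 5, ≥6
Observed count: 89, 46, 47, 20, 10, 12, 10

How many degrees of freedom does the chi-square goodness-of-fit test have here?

5

There are k = 7 categories and 1 parameter estimated from the data, so df = 7 − 1 − 1 = 5.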